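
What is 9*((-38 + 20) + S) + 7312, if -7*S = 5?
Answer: 50005/7 ≈ 7143.6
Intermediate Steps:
S = -5/7 (S = -1/7*5 = -5/7 ≈ -0.71429)
9*((-38 + 20) + S) + 7312 = 9*((-38 + 20) - 5/7) + 7312 = 9*(-18 - 5/7) + 7312 = 9*(-131/7) + 7312 = -1179/7 + 7312 = 50005/7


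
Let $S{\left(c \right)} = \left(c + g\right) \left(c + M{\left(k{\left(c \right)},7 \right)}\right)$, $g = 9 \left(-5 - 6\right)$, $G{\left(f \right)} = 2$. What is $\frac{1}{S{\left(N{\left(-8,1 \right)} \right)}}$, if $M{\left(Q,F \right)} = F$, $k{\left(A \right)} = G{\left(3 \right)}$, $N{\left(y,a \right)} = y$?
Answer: $\frac{1}{107} \approx 0.0093458$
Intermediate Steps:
$k{\left(A \right)} = 2$
$g = -99$ ($g = 9 \left(-11\right) = -99$)
$S{\left(c \right)} = \left(-99 + c\right) \left(7 + c\right)$ ($S{\left(c \right)} = \left(c - 99\right) \left(c + 7\right) = \left(-99 + c\right) \left(7 + c\right)$)
$\frac{1}{S{\left(N{\left(-8,1 \right)} \right)}} = \frac{1}{-693 + \left(-8\right)^{2} - -736} = \frac{1}{-693 + 64 + 736} = \frac{1}{107}$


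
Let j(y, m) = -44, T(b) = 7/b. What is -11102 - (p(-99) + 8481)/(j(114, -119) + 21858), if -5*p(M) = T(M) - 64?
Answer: -59941411649/5398965 ≈ -11102.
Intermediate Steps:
p(M) = 64/5 - 7/(5*M) (p(M) = -(7/M - 64)/5 = -(-64 + 7/M)/5 = 64/5 - 7/(5*M))
-11102 - (p(-99) + 8481)/(j(114, -119) + 21858) = -11102 - ((⅕)*(-7 + 64*(-99))/(-99) + 8481)/(-44 + 21858) = -11102 - ((⅕)*(-1/99)*(-7 - 6336) + 8481)/21814 = -11102 - ((⅕)*(-1/99)*(-6343) + 8481)/21814 = -11102 - (6343/495 + 8481)/21814 = -11102 - 4204438/(495*21814) = -11102 - 1*2102219/5398965 = -11102 - 2102219/5398965 = -59941411649/5398965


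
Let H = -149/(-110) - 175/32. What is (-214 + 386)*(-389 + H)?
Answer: -29750883/440 ≈ -67616.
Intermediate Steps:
H = -7241/1760 (H = -149*(-1/110) - 175*1/32 = 149/110 - 175/32 = -7241/1760 ≈ -4.1142)
(-214 + 386)*(-389 + H) = (-214 + 386)*(-389 - 7241/1760) = 172*(-691881/1760) = -29750883/440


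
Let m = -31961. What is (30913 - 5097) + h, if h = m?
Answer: -6145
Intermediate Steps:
h = -31961
(30913 - 5097) + h = (30913 - 5097) - 31961 = 25816 - 31961 = -6145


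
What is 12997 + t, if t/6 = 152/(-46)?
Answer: 298475/23 ≈ 12977.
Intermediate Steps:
t = -456/23 (t = 6*(152/(-46)) = 6*(152*(-1/46)) = 6*(-76/23) = -456/23 ≈ -19.826)
12997 + t = 12997 - 456/23 = 298475/23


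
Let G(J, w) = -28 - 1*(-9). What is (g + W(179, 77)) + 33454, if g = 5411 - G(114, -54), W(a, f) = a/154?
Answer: 5988315/154 ≈ 38885.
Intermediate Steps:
G(J, w) = -19 (G(J, w) = -28 + 9 = -19)
W(a, f) = a/154 (W(a, f) = a*(1/154) = a/154)
g = 5430 (g = 5411 - 1*(-19) = 5411 + 19 = 5430)
(g + W(179, 77)) + 33454 = (5430 + (1/154)*179) + 33454 = (5430 + 179/154) + 33454 = 836399/154 + 33454 = 5988315/154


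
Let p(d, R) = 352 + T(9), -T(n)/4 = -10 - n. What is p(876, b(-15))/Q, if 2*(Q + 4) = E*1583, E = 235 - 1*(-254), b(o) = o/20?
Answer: 856/774079 ≈ 0.0011058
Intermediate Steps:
b(o) = o/20 (b(o) = o*(1/20) = o/20)
E = 489 (E = 235 + 254 = 489)
Q = 774079/2 (Q = -4 + (489*1583)/2 = -4 + (1/2)*774087 = -4 + 774087/2 = 774079/2 ≈ 3.8704e+5)
T(n) = 40 + 4*n (T(n) = -4*(-10 - n) = 40 + 4*n)
p(d, R) = 428 (p(d, R) = 352 + (40 + 4*9) = 352 + (40 + 36) = 352 + 76 = 428)
p(876, b(-15))/Q = 428/(774079/2) = 428*(2/774079) = 856/774079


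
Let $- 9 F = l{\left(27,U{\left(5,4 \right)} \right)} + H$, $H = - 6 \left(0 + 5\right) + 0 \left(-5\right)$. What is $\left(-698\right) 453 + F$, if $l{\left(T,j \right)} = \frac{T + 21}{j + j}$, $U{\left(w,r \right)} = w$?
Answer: $- \frac{1580956}{5} \approx -3.1619 \cdot 10^{5}$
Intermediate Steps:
$l{\left(T,j \right)} = \frac{21 + T}{2 j}$
$H = -30$ ($H = \left(-6\right) 5 + 0 = -30 + 0 = -30$)
$F = \frac{14}{5}$ ($F = - \frac{\frac{21 + 27}{2 \cdot 5} - 30}{9} = - \frac{\frac{1}{2} \cdot \frac{1}{5} \cdot 48 - 30}{9} = - \frac{\frac{24}{5} - 30}{9} = \left(- \frac{1}{9}\right) \left(- \frac{126}{5}\right) = \frac{14}{5} \approx 2.8$)
$\left(-698\right) 453 + F = \left(-698\right) 453 + \frac{14}{5} = -316194 + \frac{14}{5} = - \frac{1580956}{5}$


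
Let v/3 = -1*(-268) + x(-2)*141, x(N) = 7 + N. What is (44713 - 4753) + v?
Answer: 42879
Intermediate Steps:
v = 2919 (v = 3*(-1*(-268) + (7 - 2)*141) = 3*(268 + 5*141) = 3*(268 + 705) = 3*973 = 2919)
(44713 - 4753) + v = (44713 - 4753) + 2919 = 39960 + 2919 = 42879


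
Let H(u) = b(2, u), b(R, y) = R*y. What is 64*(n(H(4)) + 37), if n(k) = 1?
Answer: 2432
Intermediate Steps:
H(u) = 2*u
64*(n(H(4)) + 37) = 64*(1 + 37) = 64*38 = 2432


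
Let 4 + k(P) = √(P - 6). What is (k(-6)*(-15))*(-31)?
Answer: -1860 + 930*I*√3 ≈ -1860.0 + 1610.8*I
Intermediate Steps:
k(P) = -4 + √(-6 + P) (k(P) = -4 + √(P - 6) = -4 + √(-6 + P))
(k(-6)*(-15))*(-31) = ((-4 + √(-6 - 6))*(-15))*(-31) = ((-4 + √(-12))*(-15))*(-31) = ((-4 + 2*I*√3)*(-15))*(-31) = (60 - 30*I*√3)*(-31) = -1860 + 930*I*√3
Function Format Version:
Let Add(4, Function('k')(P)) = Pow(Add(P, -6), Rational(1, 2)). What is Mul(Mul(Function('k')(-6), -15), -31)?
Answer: Add(-1860, Mul(930, I, Pow(3, Rational(1, 2)))) ≈ Add(-1860.0, Mul(1610.8, I))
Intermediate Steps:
Function('k')(P) = Add(-4, Pow(Add(-6, P), Rational(1, 2))) (Function('k')(P) = Add(-4, Pow(Add(P, -6), Rational(1, 2))) = Add(-4, Pow(Add(-6, P), Rational(1, 2))))
Mul(Mul(Function('k')(-6), -15), -31) = Mul(Mul(Add(-4, Pow(Add(-6, -6), Rational(1, 2))), -15), -31) = Mul(Mul(Add(-4, Pow(-12, Rational(1, 2))), -15), -31) = Mul(Mul(Add(-4, Mul(2, I, Pow(3, Rational(1, 2)))), -15), -31) = Mul(Add(60, Mul(-30, I, Pow(3, Rational(1, 2)))), -31) = Add(-1860, Mul(930, I, Pow(3, Rational(1, 2))))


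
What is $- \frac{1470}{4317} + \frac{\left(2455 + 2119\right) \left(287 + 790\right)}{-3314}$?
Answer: $- \frac{3545211391}{2384423} \approx -1486.8$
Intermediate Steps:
$- \frac{1470}{4317} + \frac{\left(2455 + 2119\right) \left(287 + 790\right)}{-3314} = \left(-1470\right) \frac{1}{4317} + 4574 \cdot 1077 \left(- \frac{1}{3314}\right) = - \frac{490}{1439} + 4926198 \left(- \frac{1}{3314}\right) = - \frac{490}{1439} - \frac{2463099}{1657} = - \frac{3545211391}{2384423}$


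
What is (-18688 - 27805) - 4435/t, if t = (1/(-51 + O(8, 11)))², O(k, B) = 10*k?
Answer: -3776328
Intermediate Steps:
t = 1/841 (t = (1/(-51 + 10*8))² = (1/(-51 + 80))² = (1/29)² = 1/841 ≈ 0.0011891)
(-18688 - 27805) - 4435/t = (-18688 - 27805) - 4435/1/841 = -46493 - 4435*841 = -46493 - 3729835 = -3776328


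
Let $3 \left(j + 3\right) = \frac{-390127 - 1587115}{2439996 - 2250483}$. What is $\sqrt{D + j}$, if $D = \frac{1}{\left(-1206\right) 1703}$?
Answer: $\frac{i \sqrt{1346167990893997614382}}{14415748542} \approx 2.5451 i$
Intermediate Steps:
$j = - \frac{3682859}{568539}$ ($j = -3 + \frac{\left(-390127 - 1587115\right) \frac{1}{2439996 - 2250483}}{3} = -3 + \frac{\left(-1977242\right) \frac{1}{189513}}{3} = -3 + \frac{1}{3} \left(- \frac{1977242}{189513}\right) = -3 - \frac{1977242}{568539} = - \frac{3682859}{568539} \approx -6.4778$)
$D = - \frac{1}{2053818}$ ($D = \frac{1}{-2053818} = - \frac{1}{2053818} \approx -4.869 \cdot 10^{-7}$)
$\sqrt{D + j} = \sqrt{- \frac{1}{2053818} - \frac{3682859}{568539}} = \sqrt{- \frac{840435852689}{129741736878}} = \frac{i \sqrt{1346167990893997614382}}{14415748542}$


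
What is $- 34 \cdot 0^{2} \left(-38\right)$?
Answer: $0$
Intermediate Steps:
$- 34 \cdot 0^{2} \left(-38\right) = \left(-34\right) 0 \left(-38\right) = 0 \left(-38\right) = 0$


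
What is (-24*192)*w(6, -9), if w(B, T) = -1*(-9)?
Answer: -41472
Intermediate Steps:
w(B, T) = 9
(-24*192)*w(6, -9) = -24*192*9 = -4608*9 = -41472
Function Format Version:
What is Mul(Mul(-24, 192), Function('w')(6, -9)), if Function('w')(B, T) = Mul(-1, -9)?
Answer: -41472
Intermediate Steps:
Function('w')(B, T) = 9
Mul(Mul(-24, 192), Function('w')(6, -9)) = Mul(Mul(-24, 192), 9) = Mul(-4608, 9) = -41472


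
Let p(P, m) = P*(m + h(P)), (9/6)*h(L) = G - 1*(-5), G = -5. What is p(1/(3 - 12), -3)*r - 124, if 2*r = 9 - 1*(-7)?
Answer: -364/3 ≈ -121.33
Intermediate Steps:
h(L) = 0 (h(L) = 2*(-5 - 1*(-5))/3 = 2*(-5 + 5)/3 = (2/3)*0 = 0)
r = 8 (r = (9 - 1*(-7))/2 = (9 + 7)/2 = (1/2)*16 = 8)
p(P, m) = P*m (p(P, m) = P*(m + 0) = P*m)
p(1/(3 - 12), -3)*r - 124 = (-3/(3 - 12))*8 - 124 = (-3/(-9))*8 - 124 = -1/9*(-3)*8 - 124 = (1/3)*8 - 124 = 8/3 - 124 = -364/3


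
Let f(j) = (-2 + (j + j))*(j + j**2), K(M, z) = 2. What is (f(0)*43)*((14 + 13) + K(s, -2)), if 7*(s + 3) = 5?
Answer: 0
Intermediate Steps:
s = -16/7 (s = -3 + (1/7)*5 = -3 + 5/7 = -16/7 ≈ -2.2857)
f(j) = (-2 + 2*j)*(j + j**2)
(f(0)*43)*((14 + 13) + K(s, -2)) = ((2*0*(-1 + 0**2))*43)*((14 + 13) + 2) = ((2*0*(-1 + 0))*43)*(27 + 2) = ((2*0*(-1))*43)*29 = (0*43)*29 = 0*29 = 0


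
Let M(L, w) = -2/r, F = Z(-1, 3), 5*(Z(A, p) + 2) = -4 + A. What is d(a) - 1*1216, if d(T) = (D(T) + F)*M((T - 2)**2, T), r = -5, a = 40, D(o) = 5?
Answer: -6076/5 ≈ -1215.2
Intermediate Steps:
Z(A, p) = -14/5 + A/5 (Z(A, p) = -2 + (-4 + A)/5 = -2 + (-4/5 + A/5) = -14/5 + A/5)
F = -3 (F = -14/5 + (1/5)*(-1) = -14/5 - 1/5 = -3)
M(L, w) = 2/5 (M(L, w) = -2/(-5) = -2*(-1/5) = 2/5)
d(T) = 4/5 (d(T) = (5 - 3)*(2/5) = 2*(2/5) = 4/5)
d(a) - 1*1216 = 4/5 - 1*1216 = 4/5 - 1216 = -6076/5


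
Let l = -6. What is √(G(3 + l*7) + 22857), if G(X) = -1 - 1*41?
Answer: 39*√15 ≈ 151.05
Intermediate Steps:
G(X) = -42 (G(X) = -1 - 41 = -42)
√(G(3 + l*7) + 22857) = √(-42 + 22857) = √22815 = 39*√15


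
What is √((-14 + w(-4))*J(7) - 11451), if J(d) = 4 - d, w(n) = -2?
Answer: 3*I*√1267 ≈ 106.78*I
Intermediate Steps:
√((-14 + w(-4))*J(7) - 11451) = √((-14 - 2)*(4 - 1*7) - 11451) = √(-16*(4 - 7) - 11451) = √(-16*(-3) - 11451) = √(48 - 11451) = √(-11403) = 3*I*√1267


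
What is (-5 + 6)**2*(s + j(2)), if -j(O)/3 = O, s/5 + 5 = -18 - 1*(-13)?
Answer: -56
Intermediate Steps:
s = -50 (s = -25 + 5*(-18 - 1*(-13)) = -25 + 5*(-18 + 13) = -25 + 5*(-5) = -25 - 25 = -50)
j(O) = -3*O
(-5 + 6)**2*(s + j(2)) = (-5 + 6)**2*(-50 - 3*2) = 1**2*(-50 - 6) = 1*(-56) = -56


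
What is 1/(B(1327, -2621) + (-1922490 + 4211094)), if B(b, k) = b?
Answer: 1/2289931 ≈ 4.3669e-7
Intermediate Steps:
1/(B(1327, -2621) + (-1922490 + 4211094)) = 1/(1327 + (-1922490 + 4211094)) = 1/(1327 + 2288604) = 1/2289931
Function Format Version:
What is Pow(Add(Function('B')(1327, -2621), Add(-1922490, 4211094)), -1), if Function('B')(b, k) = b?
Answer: Rational(1, 2289931) ≈ 4.3669e-7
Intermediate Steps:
Pow(Add(Function('B')(1327, -2621), Add(-1922490, 4211094)), -1) = Pow(Add(1327, Add(-1922490, 4211094)), -1) = Pow(Add(1327, 2288604), -1) = Pow(2289931, -1) = Rational(1, 2289931)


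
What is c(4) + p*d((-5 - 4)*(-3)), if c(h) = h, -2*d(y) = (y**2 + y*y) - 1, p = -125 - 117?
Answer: 176301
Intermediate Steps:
p = -242
d(y) = 1/2 - y**2 (d(y) = -((y**2 + y*y) - 1)/2 = -((y**2 + y**2) - 1)/2 = -(2*y**2 - 1)/2 = -(-1 + 2*y**2)/2 = 1/2 - y**2)
c(4) + p*d((-5 - 4)*(-3)) = 4 - 242*(1/2 - ((-5 - 4)*(-3))**2) = 4 - 242*(1/2 - (-9*(-3))**2) = 4 - 242*(1/2 - 1*27**2) = 4 - 242*(1/2 - 1*729) = 4 - 242*(1/2 - 729) = 4 - 242*(-1457/2) = 4 + 176297 = 176301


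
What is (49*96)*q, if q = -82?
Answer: -385728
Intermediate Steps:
(49*96)*q = (49*96)*(-82) = 4704*(-82) = -385728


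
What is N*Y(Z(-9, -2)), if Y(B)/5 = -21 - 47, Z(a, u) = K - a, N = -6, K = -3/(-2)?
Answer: 2040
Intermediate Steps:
K = 3/2 (K = -3*(-1/2) = 3/2 ≈ 1.5000)
Z(a, u) = 3/2 - a
Y(B) = -340 (Y(B) = 5*(-21 - 47) = 5*(-68) = -340)
N*Y(Z(-9, -2)) = -6*(-340) = 2040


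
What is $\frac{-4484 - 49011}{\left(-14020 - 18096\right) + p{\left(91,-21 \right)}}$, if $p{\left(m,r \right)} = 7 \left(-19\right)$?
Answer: $\frac{53495}{32249} \approx 1.6588$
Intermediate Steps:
$p{\left(m,r \right)} = -133$
$\frac{-4484 - 49011}{\left(-14020 - 18096\right) + p{\left(91,-21 \right)}} = \frac{-4484 - 49011}{\left(-14020 - 18096\right) - 133} = - \frac{53495}{-32116 - 133} = - \frac{53495}{-32249} = \left(-53495\right) \left(- \frac{1}{32249}\right) = \frac{53495}{32249}$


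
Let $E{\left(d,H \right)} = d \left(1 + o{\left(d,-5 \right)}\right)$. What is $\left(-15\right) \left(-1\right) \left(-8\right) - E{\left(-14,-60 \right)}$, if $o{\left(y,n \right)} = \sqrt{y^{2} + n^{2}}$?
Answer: $-106 + 14 \sqrt{221} \approx 102.13$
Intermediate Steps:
$o{\left(y,n \right)} = \sqrt{n^{2} + y^{2}}$
$E{\left(d,H \right)} = d \left(1 + \sqrt{25 + d^{2}}\right)$ ($E{\left(d,H \right)} = d \left(1 + \sqrt{\left(-5\right)^{2} + d^{2}}\right) = d \left(1 + \sqrt{25 + d^{2}}\right)$)
$\left(-15\right) \left(-1\right) \left(-8\right) - E{\left(-14,-60 \right)} = \left(-15\right) \left(-1\right) \left(-8\right) - - 14 \left(1 + \sqrt{25 + \left(-14\right)^{2}}\right) = 15 \left(-8\right) - - 14 \left(1 + \sqrt{25 + 196}\right) = -120 - - 14 \left(1 + \sqrt{221}\right) = -120 - \left(-14 - 14 \sqrt{221}\right) = -120 + \left(14 + 14 \sqrt{221}\right) = -106 + 14 \sqrt{221}$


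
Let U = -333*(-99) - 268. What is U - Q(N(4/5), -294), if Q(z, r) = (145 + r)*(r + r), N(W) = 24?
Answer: -54913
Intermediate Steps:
Q(z, r) = 2*r*(145 + r) (Q(z, r) = (145 + r)*(2*r) = 2*r*(145 + r))
U = 32699 (U = 32967 - 268 = 32699)
U - Q(N(4/5), -294) = 32699 - 2*(-294)*(145 - 294) = 32699 - 2*(-294)*(-149) = 32699 - 1*87612 = 32699 - 87612 = -54913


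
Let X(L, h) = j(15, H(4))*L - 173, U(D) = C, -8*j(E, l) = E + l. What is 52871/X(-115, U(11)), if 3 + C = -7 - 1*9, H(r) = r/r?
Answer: 52871/57 ≈ 927.56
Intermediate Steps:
H(r) = 1
j(E, l) = -E/8 - l/8 (j(E, l) = -(E + l)/8 = -E/8 - l/8)
C = -19 (C = -3 + (-7 - 1*9) = -3 + (-7 - 9) = -3 - 16 = -19)
U(D) = -19
X(L, h) = -173 - 2*L (X(L, h) = (-⅛*15 - ⅛*1)*L - 173 = (-15/8 - ⅛)*L - 173 = -2*L - 173 = -173 - 2*L)
52871/X(-115, U(11)) = 52871/(-173 - 2*(-115)) = 52871/(-173 + 230) = 52871/57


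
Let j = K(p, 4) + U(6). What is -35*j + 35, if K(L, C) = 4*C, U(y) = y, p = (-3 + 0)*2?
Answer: -735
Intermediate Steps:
p = -6 (p = -3*2 = -6)
j = 22 (j = 4*4 + 6 = 16 + 6 = 22)
-35*j + 35 = -35*22 + 35 = -770 + 35 = -735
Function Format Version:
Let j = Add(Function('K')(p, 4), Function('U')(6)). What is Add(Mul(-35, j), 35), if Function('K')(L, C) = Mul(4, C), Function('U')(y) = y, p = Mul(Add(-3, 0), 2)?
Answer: -735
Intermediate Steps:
p = -6 (p = Mul(-3, 2) = -6)
j = 22 (j = Add(Mul(4, 4), 6) = Add(16, 6) = 22)
Add(Mul(-35, j), 35) = Add(Mul(-35, 22), 35) = Add(-770, 35) = -735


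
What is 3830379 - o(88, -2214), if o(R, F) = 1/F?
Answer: 8480459107/2214 ≈ 3.8304e+6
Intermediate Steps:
3830379 - o(88, -2214) = 3830379 - 1/(-2214) = 3830379 - 1*(-1/2214) = 3830379 + 1/2214 = 8480459107/2214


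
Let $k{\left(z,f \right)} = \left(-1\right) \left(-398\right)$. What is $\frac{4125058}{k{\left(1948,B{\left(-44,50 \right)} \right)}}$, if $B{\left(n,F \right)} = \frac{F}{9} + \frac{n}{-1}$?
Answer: $\frac{2062529}{199} \approx 10364.0$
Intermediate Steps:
$B{\left(n,F \right)} = - n + \frac{F}{9}$ ($B{\left(n,F \right)} = F \frac{1}{9} + n \left(-1\right) = \frac{F}{9} - n = - n + \frac{F}{9}$)
$k{\left(z,f \right)} = 398$
$\frac{4125058}{k{\left(1948,B{\left(-44,50 \right)} \right)}} = \frac{4125058}{398} = 4125058 \cdot \frac{1}{398} = \frac{2062529}{199}$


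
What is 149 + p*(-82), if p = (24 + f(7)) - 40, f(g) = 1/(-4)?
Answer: 2963/2 ≈ 1481.5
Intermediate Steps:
f(g) = -¼
p = -65/4 (p = (24 - ¼) - 40 = 95/4 - 40 = -65/4 ≈ -16.250)
149 + p*(-82) = 149 - 65/4*(-82) = 149 + 2665/2 = 2963/2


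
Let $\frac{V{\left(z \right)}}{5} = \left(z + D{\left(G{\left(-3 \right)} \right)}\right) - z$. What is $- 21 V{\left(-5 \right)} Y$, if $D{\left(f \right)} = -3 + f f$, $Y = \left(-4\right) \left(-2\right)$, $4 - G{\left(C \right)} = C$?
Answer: $-38640$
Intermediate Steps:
$G{\left(C \right)} = 4 - C$
$Y = 8$
$D{\left(f \right)} = -3 + f^{2}$
$V{\left(z \right)} = 230$ ($V{\left(z \right)} = 5 \left(\left(z - \left(3 - \left(4 - -3\right)^{2}\right)\right) - z\right) = 5 \left(\left(z - \left(3 - \left(4 + 3\right)^{2}\right)\right) - z\right) = 5 \left(\left(z - \left(3 - 7^{2}\right)\right) - z\right) = 5 \left(\left(z + \left(-3 + 49\right)\right) - z\right) = 5 \left(\left(z + 46\right) - z\right) = 5 \left(\left(46 + z\right) - z\right) = 5 \cdot 46 = 230$)
$- 21 V{\left(-5 \right)} Y = \left(-21\right) 230 \cdot 8 = \left(-4830\right) 8 = -38640$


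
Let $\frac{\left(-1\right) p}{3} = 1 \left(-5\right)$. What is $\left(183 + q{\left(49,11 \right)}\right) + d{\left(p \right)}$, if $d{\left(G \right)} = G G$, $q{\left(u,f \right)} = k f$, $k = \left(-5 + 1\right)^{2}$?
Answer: $584$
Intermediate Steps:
$k = 16$ ($k = \left(-4\right)^{2} = 16$)
$p = 15$ ($p = - 3 \cdot 1 \left(-5\right) = \left(-3\right) \left(-5\right) = 15$)
$q{\left(u,f \right)} = 16 f$
$d{\left(G \right)} = G^{2}$
$\left(183 + q{\left(49,11 \right)}\right) + d{\left(p \right)} = \left(183 + 16 \cdot 11\right) + 15^{2} = \left(183 + 176\right) + 225 = 359 + 225 = 584$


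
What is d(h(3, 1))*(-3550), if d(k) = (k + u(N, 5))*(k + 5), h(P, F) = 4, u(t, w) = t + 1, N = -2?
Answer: -95850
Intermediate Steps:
u(t, w) = 1 + t
d(k) = (-1 + k)*(5 + k) (d(k) = (k + (1 - 2))*(k + 5) = (k - 1)*(5 + k) = (-1 + k)*(5 + k))
d(h(3, 1))*(-3550) = (-5 + 4² + 4*4)*(-3550) = (-5 + 16 + 16)*(-3550) = 27*(-3550) = -95850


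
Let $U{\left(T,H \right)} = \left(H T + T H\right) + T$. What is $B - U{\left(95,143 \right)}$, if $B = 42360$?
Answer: $15095$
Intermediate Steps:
$U{\left(T,H \right)} = T + 2 H T$ ($U{\left(T,H \right)} = \left(H T + H T\right) + T = 2 H T + T = T + 2 H T$)
$B - U{\left(95,143 \right)} = 42360 - 95 \left(1 + 2 \cdot 143\right) = 42360 - 95 \left(1 + 286\right) = 42360 - 95 \cdot 287 = 42360 - 27265 = 15095$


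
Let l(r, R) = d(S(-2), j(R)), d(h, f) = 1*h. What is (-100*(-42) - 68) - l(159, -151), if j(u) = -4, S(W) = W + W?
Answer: 4136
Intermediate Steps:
S(W) = 2*W
d(h, f) = h
l(r, R) = -4 (l(r, R) = 2*(-2) = -4)
(-100*(-42) - 68) - l(159, -151) = (-100*(-42) - 68) - 1*(-4) = (4200 - 68) + 4 = 4132 + 4 = 4136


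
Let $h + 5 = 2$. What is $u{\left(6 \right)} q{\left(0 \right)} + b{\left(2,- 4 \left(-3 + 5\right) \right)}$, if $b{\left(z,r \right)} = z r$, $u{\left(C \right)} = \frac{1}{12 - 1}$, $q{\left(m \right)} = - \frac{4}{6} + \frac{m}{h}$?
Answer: $- \frac{530}{33} \approx -16.061$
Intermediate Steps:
$h = -3$ ($h = -5 + 2 = -3$)
$q{\left(m \right)} = - \frac{2}{3} - \frac{m}{3}$ ($q{\left(m \right)} = - \frac{4}{6} + \frac{m}{-3} = \left(-4\right) \frac{1}{6} + m \left(- \frac{1}{3}\right) = - \frac{2}{3} - \frac{m}{3}$)
$u{\left(C \right)} = \frac{1}{11}$
$b{\left(z,r \right)} = r z$
$u{\left(6 \right)} q{\left(0 \right)} + b{\left(2,- 4 \left(-3 + 5\right) \right)} = \frac{- \frac{2}{3} - 0}{11} + - 4 \left(-3 + 5\right) 2 = \frac{- \frac{2}{3} + 0}{11} + \left(-4\right) 2 \cdot 2 = \frac{1}{11} \left(- \frac{2}{3}\right) - 16 = - \frac{2}{33} - 16 = - \frac{530}{33}$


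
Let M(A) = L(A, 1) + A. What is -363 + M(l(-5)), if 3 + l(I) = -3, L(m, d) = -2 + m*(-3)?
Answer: -353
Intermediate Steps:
L(m, d) = -2 - 3*m
l(I) = -6 (l(I) = -3 - 3 = -6)
M(A) = -2 - 2*A (M(A) = (-2 - 3*A) + A = -2 - 2*A)
-363 + M(l(-5)) = -363 + (-2 - 2*(-6)) = -363 + (-2 + 12) = -363 + 10 = -353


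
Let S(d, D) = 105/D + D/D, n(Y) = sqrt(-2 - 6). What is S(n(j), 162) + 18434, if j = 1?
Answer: 995525/54 ≈ 18436.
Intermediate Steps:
n(Y) = 2*I*sqrt(2) (n(Y) = sqrt(-8) = 2*I*sqrt(2))
S(d, D) = 1 + 105/D (S(d, D) = 105/D + 1 = 1 + 105/D)
S(n(j), 162) + 18434 = (105 + 162)/162 + 18434 = (1/162)*267 + 18434 = 89/54 + 18434 = 995525/54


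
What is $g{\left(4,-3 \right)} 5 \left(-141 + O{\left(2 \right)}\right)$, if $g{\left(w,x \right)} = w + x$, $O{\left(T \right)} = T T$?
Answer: $-685$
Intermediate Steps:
$O{\left(T \right)} = T^{2}$
$g{\left(4,-3 \right)} 5 \left(-141 + O{\left(2 \right)}\right) = \left(4 - 3\right) 5 \left(-141 + 2^{2}\right) = 1 \cdot 5 \left(-141 + 4\right) = 5 \left(-137\right) = -685$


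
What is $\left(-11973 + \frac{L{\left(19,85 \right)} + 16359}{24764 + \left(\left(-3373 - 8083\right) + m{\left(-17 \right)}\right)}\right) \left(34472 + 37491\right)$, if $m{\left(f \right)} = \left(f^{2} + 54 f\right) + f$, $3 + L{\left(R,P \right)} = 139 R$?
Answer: $- \frac{10908376712227}{12662} \approx -8.6151 \cdot 10^{8}$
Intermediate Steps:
$L{\left(R,P \right)} = -3 + 139 R$
$m{\left(f \right)} = f^{2} + 55 f$
$\left(-11973 + \frac{L{\left(19,85 \right)} + 16359}{24764 + \left(\left(-3373 - 8083\right) + m{\left(-17 \right)}\right)}\right) \left(34472 + 37491\right) = \left(-11973 + \frac{\left(-3 + 139 \cdot 19\right) + 16359}{24764 - \left(11456 + 17 \left(55 - 17\right)\right)}\right) \left(34472 + 37491\right) = \left(-11973 + \frac{\left(-3 + 2641\right) + 16359}{24764 - 12102}\right) 71963 = \left(-11973 + \frac{2638 + 16359}{24764 - 12102}\right) 71963 = \left(-11973 + \frac{18997}{24764 - 12102}\right) 71963 = \left(-11973 + \frac{18997}{12662}\right) 71963 = \left(- \frac{151583129}{12662}\right) 71963 = - \frac{10908376712227}{12662}$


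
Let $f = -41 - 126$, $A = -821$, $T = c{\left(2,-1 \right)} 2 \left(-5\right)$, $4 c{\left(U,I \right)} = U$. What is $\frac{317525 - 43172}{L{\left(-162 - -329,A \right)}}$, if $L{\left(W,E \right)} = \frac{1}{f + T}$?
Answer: $-47188716$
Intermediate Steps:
$c{\left(U,I \right)} = \frac{U}{4}$
$T = -5$ ($T = \frac{1}{4} \cdot 2 \cdot 2 \left(-5\right) = \frac{1}{2} \cdot 2 \left(-5\right) = 1 \left(-5\right) = -5$)
$f = -167$
$L{\left(W,E \right)} = - \frac{1}{172}$ ($L{\left(W,E \right)} = \frac{1}{-167 - 5} = \frac{1}{-172} = - \frac{1}{172}$)
$\frac{317525 - 43172}{L{\left(-162 - -329,A \right)}} = \frac{317525 - 43172}{- \frac{1}{172}} = \left(317525 - 43172\right) \left(-172\right) = 274353 \left(-172\right) = -47188716$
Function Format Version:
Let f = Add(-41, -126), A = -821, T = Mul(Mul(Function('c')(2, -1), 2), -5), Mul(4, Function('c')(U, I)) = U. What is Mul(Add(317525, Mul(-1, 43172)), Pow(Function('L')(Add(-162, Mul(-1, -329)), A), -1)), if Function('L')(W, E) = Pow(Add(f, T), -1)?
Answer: -47188716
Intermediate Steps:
Function('c')(U, I) = Mul(Rational(1, 4), U)
T = -5 (T = Mul(Mul(Mul(Rational(1, 4), 2), 2), -5) = Mul(Mul(Rational(1, 2), 2), -5) = Mul(1, -5) = -5)
f = -167
Function('L')(W, E) = Rational(-1, 172) (Function('L')(W, E) = Pow(Add(-167, -5), -1) = Pow(-172, -1) = Rational(-1, 172))
Mul(Add(317525, Mul(-1, 43172)), Pow(Function('L')(Add(-162, Mul(-1, -329)), A), -1)) = Mul(Add(317525, Mul(-1, 43172)), Pow(Rational(-1, 172), -1)) = Mul(Add(317525, -43172), -172) = Mul(274353, -172) = -47188716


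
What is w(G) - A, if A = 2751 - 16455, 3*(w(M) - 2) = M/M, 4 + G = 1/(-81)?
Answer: 41119/3 ≈ 13706.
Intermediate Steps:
G = -325/81 (G = -4 + 1/(-81) = -4 - 1/81 = -325/81 ≈ -4.0123)
w(M) = 7/3 (w(M) = 2 + (M/M)/3 = 2 + (1/3)*1 = 2 + 1/3 = 7/3)
A = -13704
w(G) - A = 7/3 - 1*(-13704) = 7/3 + 13704 = 41119/3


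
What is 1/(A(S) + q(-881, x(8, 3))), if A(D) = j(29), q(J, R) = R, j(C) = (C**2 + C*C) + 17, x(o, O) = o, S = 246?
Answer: 1/1707 ≈ 0.00058582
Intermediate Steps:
j(C) = 17 + 2*C**2 (j(C) = (C**2 + C**2) + 17 = 2*C**2 + 17 = 17 + 2*C**2)
A(D) = 1699 (A(D) = 17 + 2*29**2 = 17 + 2*841 = 17 + 1682 = 1699)
1/(A(S) + q(-881, x(8, 3))) = 1/(1699 + 8) = 1/1707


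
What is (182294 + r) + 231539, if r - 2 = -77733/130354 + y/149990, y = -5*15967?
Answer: 404559781101992/977589823 ≈ 4.1383e+5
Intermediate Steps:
y = -79835
r = 851880433/977589823 (r = 2 + (-77733/130354 - 79835/149990) = 2 + (-77733*1/130354 - 79835*1/149990) = 2 + (-77733/130354 - 15967/29998) = 2 - 1103299213/977589823 = 851880433/977589823 ≈ 0.87141)
(182294 + r) + 231539 = (182294 + 851880433/977589823) + 231539 = 178209611074395/977589823 + 231539 = 404559781101992/977589823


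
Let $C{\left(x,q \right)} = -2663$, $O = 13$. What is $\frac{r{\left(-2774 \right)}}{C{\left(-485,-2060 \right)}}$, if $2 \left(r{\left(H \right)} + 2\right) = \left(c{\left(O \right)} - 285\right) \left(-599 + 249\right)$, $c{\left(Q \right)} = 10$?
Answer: $- \frac{48123}{2663} \approx -18.071$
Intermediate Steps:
$r{\left(H \right)} = 48123$ ($r{\left(H \right)} = -2 + \frac{\left(10 - 285\right) \left(-599 + 249\right)}{2} = -2 + \frac{\left(-275\right) \left(-350\right)}{2} = -2 + \frac{1}{2} \cdot 96250 = -2 + 48125 = 48123$)
$\frac{r{\left(-2774 \right)}}{C{\left(-485,-2060 \right)}} = \frac{48123}{-2663} = 48123 \left(- \frac{1}{2663}\right) = - \frac{48123}{2663}$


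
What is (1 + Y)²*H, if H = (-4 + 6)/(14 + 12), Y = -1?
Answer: 0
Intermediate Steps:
H = 1/13 (H = 2/26 = 2*(1/26) = 1/13 ≈ 0.076923)
(1 + Y)²*H = (1 - 1)²*(1/13) = 0²*(1/13) = 0*(1/13) = 0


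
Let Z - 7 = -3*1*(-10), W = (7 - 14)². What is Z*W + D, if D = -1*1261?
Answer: 552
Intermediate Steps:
W = 49 (W = (-7)² = 49)
Z = 37 (Z = 7 - 3*1*(-10) = 7 - 3*(-10) = 7 + 30 = 37)
D = -1261
Z*W + D = 37*49 - 1261 = 1813 - 1261 = 552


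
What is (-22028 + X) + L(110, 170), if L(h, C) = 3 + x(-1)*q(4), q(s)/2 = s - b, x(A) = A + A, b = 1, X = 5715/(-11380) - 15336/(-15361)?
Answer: -770432225419/34961636 ≈ -22037.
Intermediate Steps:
X = 17347113/34961636 (X = 5715*(-1/11380) - 15336*(-1/15361) = -1143/2276 + 15336/15361 = 17347113/34961636 ≈ 0.49618)
x(A) = 2*A
q(s) = -2 + 2*s (q(s) = 2*(s - 1*1) = 2*(s - 1) = 2*(-1 + s) = -2 + 2*s)
L(h, C) = -9 (L(h, C) = 3 + (2*(-1))*(-2 + 2*4) = 3 - 2*(-2 + 8) = 3 - 2*6 = 3 - 12 = -9)
(-22028 + X) + L(110, 170) = (-22028 + 17347113/34961636) - 9 = -770117570695/34961636 - 9 = -770432225419/34961636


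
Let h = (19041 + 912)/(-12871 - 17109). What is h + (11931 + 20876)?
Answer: 983533907/29980 ≈ 32806.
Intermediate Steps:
h = -19953/29980 (h = 19953/(-29980) = 19953*(-1/29980) = -19953/29980 ≈ -0.66554)
h + (11931 + 20876) = -19953/29980 + (11931 + 20876) = -19953/29980 + 32807 = 983533907/29980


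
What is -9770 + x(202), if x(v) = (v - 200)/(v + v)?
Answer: -1973539/202 ≈ -9770.0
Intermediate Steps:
x(v) = (-200 + v)/(2*v) (x(v) = (-200 + v)/((2*v)) = (-200 + v)*(1/(2*v)) = (-200 + v)/(2*v))
-9770 + x(202) = -9770 + (½)*(-200 + 202)/202 = -9770 + (½)*(1/202)*2 = -9770 + 1/202 = -1973539/202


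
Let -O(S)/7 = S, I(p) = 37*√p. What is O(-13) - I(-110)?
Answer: 91 - 37*I*√110 ≈ 91.0 - 388.06*I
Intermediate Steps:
O(S) = -7*S
O(-13) - I(-110) = -7*(-13) - 37*√(-110) = 91 - 37*I*√110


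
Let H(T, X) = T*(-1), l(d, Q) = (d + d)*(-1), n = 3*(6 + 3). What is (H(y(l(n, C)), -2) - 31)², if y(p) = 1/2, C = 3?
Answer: 3969/4 ≈ 992.25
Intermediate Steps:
n = 27 (n = 3*9 = 27)
l(d, Q) = -2*d (l(d, Q) = (2*d)*(-1) = -2*d)
y(p) = ½ (y(p) = 1*(½) = ½)
H(T, X) = -T
(H(y(l(n, C)), -2) - 31)² = (-1*½ - 31)² = (-½ - 31)² = (-63/2)² = 3969/4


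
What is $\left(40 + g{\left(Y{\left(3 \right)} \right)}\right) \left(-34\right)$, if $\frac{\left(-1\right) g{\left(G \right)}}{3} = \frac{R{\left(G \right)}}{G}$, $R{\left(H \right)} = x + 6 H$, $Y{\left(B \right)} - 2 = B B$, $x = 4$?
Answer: $- \frac{7820}{11} \approx -710.91$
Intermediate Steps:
$Y{\left(B \right)} = 2 + B^{2}$ ($Y{\left(B \right)} = 2 + B B = 2 + B^{2}$)
$R{\left(H \right)} = 4 + 6 H$
$g{\left(G \right)} = - \frac{3 \left(4 + 6 G\right)}{G}$ ($g{\left(G \right)} = - 3 \frac{4 + 6 G}{G} = - \frac{3 \left(4 + 6 G\right)}{G}$)
$\left(40 + g{\left(Y{\left(3 \right)} \right)}\right) \left(-34\right) = \left(40 - \left(18 + \frac{12}{2 + 3^{2}}\right)\right) \left(-34\right) = \left(40 - \left(18 + \frac{12}{2 + 9}\right)\right) \left(-34\right) = \left(40 - \left(18 + \frac{12}{11}\right)\right) \left(-34\right) = \left(40 - \frac{210}{11}\right) \left(-34\right) = \frac{230}{11} \left(-34\right) = - \frac{7820}{11}$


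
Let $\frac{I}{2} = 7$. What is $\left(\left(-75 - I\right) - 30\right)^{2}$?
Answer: $14161$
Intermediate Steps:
$I = 14$ ($I = 2 \cdot 7 = 14$)
$\left(\left(-75 - I\right) - 30\right)^{2} = \left(\left(-75 - 14\right) - 30\right)^{2} = \left(-89 - 30\right)^{2} = \left(-119\right)^{2} = 14161$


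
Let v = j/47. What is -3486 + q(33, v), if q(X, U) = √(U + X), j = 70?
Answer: -3486 + √76187/47 ≈ -3480.1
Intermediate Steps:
v = 70/47 ≈ 1.4894
-3486 + q(33, v) = -3486 + √(70/47 + 33) = -3486 + √(1621/47) = -3486 + √76187/47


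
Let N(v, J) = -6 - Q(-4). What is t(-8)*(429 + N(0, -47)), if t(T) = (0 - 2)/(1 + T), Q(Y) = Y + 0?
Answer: 122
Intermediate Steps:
Q(Y) = Y
t(T) = -2/(1 + T)
N(v, J) = -2 (N(v, J) = -6 - 1*(-4) = -6 + 4 = -2)
t(-8)*(429 + N(0, -47)) = (-2/(1 - 8))*(429 - 2) = -2/(-7)*427 = -2*(-1/7)*427 = (2/7)*427 = 122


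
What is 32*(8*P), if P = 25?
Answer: 6400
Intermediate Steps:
32*(8*P) = 32*(8*25) = 32*200 = 6400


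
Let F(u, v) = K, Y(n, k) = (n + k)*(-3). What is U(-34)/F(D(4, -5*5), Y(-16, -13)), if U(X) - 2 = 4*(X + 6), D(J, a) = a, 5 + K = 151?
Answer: -55/73 ≈ -0.75342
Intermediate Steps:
K = 146 (K = -5 + 151 = 146)
Y(n, k) = -3*k - 3*n (Y(n, k) = (k + n)*(-3) = -3*k - 3*n)
F(u, v) = 146
U(X) = 26 + 4*X (U(X) = 2 + 4*(X + 6) = 2 + 4*(6 + X) = 2 + (24 + 4*X) = 26 + 4*X)
U(-34)/F(D(4, -5*5), Y(-16, -13)) = (26 + 4*(-34))/146 = (26 - 136)*(1/146) = -110*1/146 = -55/73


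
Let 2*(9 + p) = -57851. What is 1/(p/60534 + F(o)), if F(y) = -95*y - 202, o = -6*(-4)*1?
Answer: -121068/300548645 ≈ -0.00040282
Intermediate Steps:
p = -57869/2 (p = -9 + (1/2)*(-57851) = -9 - 57851/2 = -57869/2 ≈ -28935.)
o = 24 (o = 24*1 = 24)
F(y) = -202 - 95*y
1/(p/60534 + F(o)) = 1/(-57869/2/60534 + (-202 - 95*24)) = 1/(-57869/2*1/60534 + (-202 - 2280)) = 1/(-57869/121068 - 2482) = 1/(-300548645/121068) = -121068/300548645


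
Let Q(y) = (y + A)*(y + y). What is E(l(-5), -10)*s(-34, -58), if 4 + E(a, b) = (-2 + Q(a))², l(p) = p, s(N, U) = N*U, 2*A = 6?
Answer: 631040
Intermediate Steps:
A = 3 (A = (½)*6 = 3)
Q(y) = 2*y*(3 + y) (Q(y) = (y + 3)*(y + y) = (3 + y)*(2*y) = 2*y*(3 + y))
E(a, b) = -4 + (-2 + 2*a*(3 + a))²
E(l(-5), -10)*s(-34, -58) = (-4 + 4*(-1 - 5*(3 - 5))²)*(-34*(-58)) = (-4 + 4*(-1 - 5*(-2))²)*1972 = (-4 + 4*(-1 + 10)²)*1972 = (-4 + 4*9²)*1972 = (-4 + 4*81)*1972 = (-4 + 324)*1972 = 320*1972 = 631040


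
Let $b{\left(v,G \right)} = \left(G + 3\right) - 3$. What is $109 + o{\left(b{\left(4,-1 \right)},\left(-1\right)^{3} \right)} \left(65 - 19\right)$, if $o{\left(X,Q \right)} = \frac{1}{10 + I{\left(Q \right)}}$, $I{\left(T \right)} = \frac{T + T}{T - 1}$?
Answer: $\frac{1245}{11} \approx 113.18$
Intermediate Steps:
$b{\left(v,G \right)} = G$ ($b{\left(v,G \right)} = \left(3 + G\right) - 3 = G$)
$I{\left(T \right)} = \frac{2 T}{-1 + T}$
$o{\left(X,Q \right)} = \frac{1}{10 + \frac{2 Q}{-1 + Q}}$
$109 + o{\left(b{\left(4,-1 \right)},\left(-1\right)^{3} \right)} \left(65 - 19\right) = 109 + \frac{-1 + \left(-1\right)^{3}}{2 \left(-5 + 6 \left(-1\right)^{3}\right)} \left(65 - 19\right) = 109 + \frac{-1 - 1}{2 \left(-5 + 6 \left(-1\right)\right)} 46 = 109 + \frac{1}{2} \frac{1}{-5 - 6} \left(-2\right) 46 = 109 + \frac{1}{2} \frac{1}{-11} \left(-2\right) 46 = 109 + \frac{1}{2} \left(- \frac{1}{11}\right) \left(-2\right) 46 = 109 + \frac{1}{11} \cdot 46 = 109 + \frac{46}{11} = \frac{1245}{11}$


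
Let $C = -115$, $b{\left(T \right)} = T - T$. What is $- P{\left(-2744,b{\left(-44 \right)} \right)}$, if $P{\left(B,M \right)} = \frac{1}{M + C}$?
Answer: $\frac{1}{115} \approx 0.0086956$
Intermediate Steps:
$b{\left(T \right)} = 0$
$P{\left(B,M \right)} = \frac{1}{-115 + M}$ ($P{\left(B,M \right)} = \frac{1}{M - 115} = \frac{1}{-115 + M}$)
$- P{\left(-2744,b{\left(-44 \right)} \right)} = - \frac{1}{-115 + 0} = - \frac{1}{-115} = \left(-1\right) \left(- \frac{1}{115}\right) = \frac{1}{115}$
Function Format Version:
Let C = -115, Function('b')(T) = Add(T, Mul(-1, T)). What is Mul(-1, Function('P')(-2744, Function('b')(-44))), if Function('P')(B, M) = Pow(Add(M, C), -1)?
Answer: Rational(1, 115) ≈ 0.0086956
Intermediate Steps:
Function('b')(T) = 0
Function('P')(B, M) = Pow(Add(-115, M), -1) (Function('P')(B, M) = Pow(Add(M, -115), -1) = Pow(Add(-115, M), -1))
Mul(-1, Function('P')(-2744, Function('b')(-44))) = Mul(-1, Pow(Add(-115, 0), -1)) = Mul(-1, Pow(-115, -1)) = Mul(-1, Rational(-1, 115)) = Rational(1, 115)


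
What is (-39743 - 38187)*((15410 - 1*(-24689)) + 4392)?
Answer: -3467183630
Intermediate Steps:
(-39743 - 38187)*((15410 - 1*(-24689)) + 4392) = -77930*((15410 + 24689) + 4392) = -77930*(40099 + 4392) = -77930*44491 = -3467183630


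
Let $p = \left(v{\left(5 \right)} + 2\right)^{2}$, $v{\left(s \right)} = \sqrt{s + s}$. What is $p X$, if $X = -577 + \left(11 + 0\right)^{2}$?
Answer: $-6384 - 1824 \sqrt{10} \approx -12152.0$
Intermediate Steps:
$v{\left(s \right)} = \sqrt{2} \sqrt{s}$ ($v{\left(s \right)} = \sqrt{2 s} = \sqrt{2} \sqrt{s}$)
$p = \left(2 + \sqrt{10}\right)^{2}$ ($p = \left(\sqrt{2} \sqrt{5} + 2\right)^{2} = \left(\sqrt{10} + 2\right)^{2} = \left(2 + \sqrt{10}\right)^{2} \approx 26.649$)
$X = -456$ ($X = -577 + 11^{2} = -577 + 121 = -456$)
$p X = \left(2 + \sqrt{10}\right)^{2} \left(-456\right) = - 456 \left(2 + \sqrt{10}\right)^{2}$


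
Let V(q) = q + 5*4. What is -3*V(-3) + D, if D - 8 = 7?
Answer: -36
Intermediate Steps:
D = 15 (D = 8 + 7 = 15)
V(q) = 20 + q (V(q) = q + 20 = 20 + q)
-3*V(-3) + D = -3*(20 - 3) + 15 = -3*17 + 15 = -51 + 15 = -36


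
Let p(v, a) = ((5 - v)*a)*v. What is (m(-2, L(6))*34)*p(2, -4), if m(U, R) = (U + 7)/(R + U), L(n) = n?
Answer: -1020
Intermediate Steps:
m(U, R) = (7 + U)/(R + U)
p(v, a) = a*v*(5 - v) (p(v, a) = (a*(5 - v))*v = a*v*(5 - v))
(m(-2, L(6))*34)*p(2, -4) = (((7 - 2)/(6 - 2))*34)*(-4*2*(5 - 1*2)) = ((5/4)*34)*(-4*2*(5 - 2)) = (((¼)*5)*34)*(-4*2*3) = ((5/4)*34)*(-24) = (85/2)*(-24) = -1020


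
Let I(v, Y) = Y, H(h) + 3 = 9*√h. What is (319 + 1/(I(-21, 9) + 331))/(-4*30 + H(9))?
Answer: -108461/32640 ≈ -3.3229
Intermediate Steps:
H(h) = -3 + 9*√h
(319 + 1/(I(-21, 9) + 331))/(-4*30 + H(9)) = (319 + 1/(9 + 331))/(-4*30 + (-3 + 9*√9)) = (319 + 1/340)/(-120 + (-3 + 9*3)) = (319 + 1/340)/(-120 + (-3 + 27)) = 108461/(340*(-120 + 24)) = (108461/340)/(-96) = (108461/340)*(-1/96) = -108461/32640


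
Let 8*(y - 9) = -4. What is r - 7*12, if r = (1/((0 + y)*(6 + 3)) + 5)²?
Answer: -1378067/23409 ≈ -58.869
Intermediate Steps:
y = 17/2 (y = 9 + (⅛)*(-4) = 9 - ½ = 17/2 ≈ 8.5000)
r = 588289/23409 (r = (1/((0 + 17/2)*(6 + 3)) + 5)² = (1/((17/2)*9) + 5)² = (1/(153/2) + 5)² = (1*(2/153) + 5)² = (2/153 + 5)² = (767/153)² = 588289/23409 ≈ 25.131)
r - 7*12 = 588289/23409 - 7*12 = 588289/23409 - 84 = -1378067/23409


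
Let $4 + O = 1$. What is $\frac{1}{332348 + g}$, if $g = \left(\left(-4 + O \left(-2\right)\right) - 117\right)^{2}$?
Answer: $\frac{1}{345573} \approx 2.8937 \cdot 10^{-6}$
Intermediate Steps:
$O = -3$ ($O = -4 + 1 = -3$)
$g = 13225$ ($g = \left(\left(-4 - -6\right) - 117\right)^{2} = \left(\left(-4 + 6\right) - 117\right)^{2} = \left(2 - 117\right)^{2} = \left(-115\right)^{2} = 13225$)
$\frac{1}{332348 + g} = \frac{1}{332348 + 13225} = \frac{1}{345573}$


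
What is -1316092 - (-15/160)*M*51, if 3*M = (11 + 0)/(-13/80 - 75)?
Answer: -15827325197/12026 ≈ -1.3161e+6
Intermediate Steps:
M = -880/18039 (M = ((11 + 0)/(-13/80 - 75))/3 = (11/(-13*1/80 - 75))/3 = (11/(-13/80 - 75))/3 = (11/(-6013/80))/3 = (11*(-80/6013))/3 = (⅓)*(-880/6013) = -880/18039 ≈ -0.048783)
-1316092 - (-15/160)*M*51 = -1316092 - -15/160*(-880/18039)*51 = -1316092 - -15*1/160*(-880/18039)*51 = -1316092 - (-3/32*(-880/18039))*51 = -1316092 - 55*51/12026 = -1316092 - 1*2805/12026 = -1316092 - 2805/12026 = -15827325197/12026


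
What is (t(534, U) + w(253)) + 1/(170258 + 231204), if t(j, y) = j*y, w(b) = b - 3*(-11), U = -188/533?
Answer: 20894491785/213979246 ≈ 97.647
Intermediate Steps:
U = -188/533 (U = -188*1/533 = -188/533 ≈ -0.35272)
w(b) = 33 + b (w(b) = b + 33 = 33 + b)
(t(534, U) + w(253)) + 1/(170258 + 231204) = (534*(-188/533) + (33 + 253)) + 1/(170258 + 231204) = (-100392/533 + 286) + 1/401462 = 52046/533 + 1/401462 = 20894491785/213979246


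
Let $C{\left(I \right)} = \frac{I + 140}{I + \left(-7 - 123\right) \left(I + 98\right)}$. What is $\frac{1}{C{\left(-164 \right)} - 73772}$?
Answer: $- \frac{1052}{77608147} \approx -1.3555 \cdot 10^{-5}$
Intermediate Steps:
$C{\left(I \right)} = \frac{140 + I}{-12740 - 129 I}$ ($C{\left(I \right)} = \frac{140 + I}{I - 130 \left(98 + I\right)} = \frac{140 + I}{I - \left(12740 + 130 I\right)} = \frac{140 + I}{-12740 - 129 I}$)
$\frac{1}{C{\left(-164 \right)} - 73772} = \frac{1}{\frac{-140 - -164}{12740 + 129 \left(-164\right)} - 73772} = \frac{1}{\frac{-140 + 164}{12740 - 21156} - 73772} = \frac{1}{\frac{1}{-8416} \cdot 24 - 73772} = \frac{1}{\left(- \frac{1}{8416}\right) 24 - 73772} = \frac{1}{- \frac{3}{1052} - 73772} = \frac{1}{- \frac{77608147}{1052}} = - \frac{1052}{77608147}$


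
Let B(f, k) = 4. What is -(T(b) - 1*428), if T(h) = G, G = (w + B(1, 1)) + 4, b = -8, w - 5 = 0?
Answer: 415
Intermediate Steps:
w = 5 (w = 5 + 0 = 5)
G = 13 (G = (5 + 4) + 4 = 9 + 4 = 13)
T(h) = 13
-(T(b) - 1*428) = -(13 - 1*428) = -(13 - 428) = -1*(-415) = 415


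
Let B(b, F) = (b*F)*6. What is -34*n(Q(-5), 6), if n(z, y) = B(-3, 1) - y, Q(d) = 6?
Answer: 816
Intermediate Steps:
B(b, F) = 6*F*b (B(b, F) = (F*b)*6 = 6*F*b)
n(z, y) = -18 - y (n(z, y) = 6*1*(-3) - y = -18 - y)
-34*n(Q(-5), 6) = -34*(-18 - 1*6) = -34*(-18 - 6) = -34*(-24) = 816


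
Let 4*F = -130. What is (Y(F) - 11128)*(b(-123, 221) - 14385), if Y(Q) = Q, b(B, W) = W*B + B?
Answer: 930584811/2 ≈ 4.6529e+8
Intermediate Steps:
F = -65/2 (F = (1/4)*(-130) = -65/2 ≈ -32.500)
b(B, W) = B + B*W (b(B, W) = B*W + B = B + B*W)
(Y(F) - 11128)*(b(-123, 221) - 14385) = (-65/2 - 11128)*(-123*(1 + 221) - 14385) = -22321*(-123*222 - 14385)/2 = -22321*(-27306 - 14385)/2 = -22321/2*(-41691) = 930584811/2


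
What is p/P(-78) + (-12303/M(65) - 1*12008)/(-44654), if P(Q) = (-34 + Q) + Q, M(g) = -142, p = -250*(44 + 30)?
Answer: 11762769627/120476492 ≈ 97.635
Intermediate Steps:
p = -18500 (p = -250*74 = -18500)
P(Q) = -34 + 2*Q
p/P(-78) + (-12303/M(65) - 1*12008)/(-44654) = -18500/(-34 + 2*(-78)) + (-12303/(-142) - 1*12008)/(-44654) = -18500/(-34 - 156) + (-12303*(-1/142) - 12008)*(-1/44654) = -18500/(-190) + (12303/142 - 12008)*(-1/44654) = -18500*(-1/190) - 1692833/142*(-1/44654) = 1850/19 + 1692833/6340868 = 11762769627/120476492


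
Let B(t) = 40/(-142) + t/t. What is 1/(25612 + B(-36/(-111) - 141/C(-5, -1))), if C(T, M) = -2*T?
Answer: 71/1818503 ≈ 3.9043e-5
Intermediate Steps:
B(t) = 51/71 (B(t) = 40*(-1/142) + 1 = -20/71 + 1 = 51/71)
1/(25612 + B(-36/(-111) - 141/C(-5, -1))) = 1/(25612 + 51/71) = 1/(1818503/71) = 71/1818503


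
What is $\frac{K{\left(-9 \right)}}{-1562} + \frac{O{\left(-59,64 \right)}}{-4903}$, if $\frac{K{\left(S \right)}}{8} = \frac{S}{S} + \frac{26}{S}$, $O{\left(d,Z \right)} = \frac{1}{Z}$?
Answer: $\frac{21330827}{2205643968} \approx 0.009671$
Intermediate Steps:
$K{\left(S \right)} = 8 + \frac{208}{S}$ ($K{\left(S \right)} = 8 \left(\frac{S}{S} + \frac{26}{S}\right) = 8 \left(1 + \frac{26}{S}\right) = 8 + \frac{208}{S}$)
$\frac{K{\left(-9 \right)}}{-1562} + \frac{O{\left(-59,64 \right)}}{-4903} = \frac{8 + \frac{208}{-9}}{-1562} + \frac{1}{64 \left(-4903\right)} = \left(8 + 208 \left(- \frac{1}{9}\right)\right) \left(- \frac{1}{1562}\right) + \frac{1}{64} \left(- \frac{1}{4903}\right) = \left(8 - \frac{208}{9}\right) \left(- \frac{1}{1562}\right) - \frac{1}{313792} = \left(- \frac{136}{9}\right) \left(- \frac{1}{1562}\right) - \frac{1}{313792} = \frac{68}{7029} - \frac{1}{313792} = \frac{21330827}{2205643968}$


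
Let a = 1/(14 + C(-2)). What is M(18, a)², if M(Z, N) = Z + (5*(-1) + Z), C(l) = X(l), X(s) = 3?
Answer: 961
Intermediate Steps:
C(l) = 3
a = 1/17 (a = 1/(14 + 3) = 1/17 ≈ 0.058824)
M(Z, N) = -5 + 2*Z (M(Z, N) = Z + (-5 + Z) = -5 + 2*Z)
M(18, a)² = (-5 + 2*18)² = (-5 + 36)² = 31² = 961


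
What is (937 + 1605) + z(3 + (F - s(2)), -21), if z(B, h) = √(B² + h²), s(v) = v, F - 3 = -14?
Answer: 2542 + √541 ≈ 2565.3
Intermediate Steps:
F = -11 (F = 3 - 14 = -11)
(937 + 1605) + z(3 + (F - s(2)), -21) = (937 + 1605) + √((3 + (-11 - 1*2))² + (-21)²) = 2542 + √((3 + (-11 - 2))² + 441) = 2542 + √((3 - 13)² + 441) = 2542 + √((-10)² + 441) = 2542 + √(100 + 441) = 2542 + √541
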